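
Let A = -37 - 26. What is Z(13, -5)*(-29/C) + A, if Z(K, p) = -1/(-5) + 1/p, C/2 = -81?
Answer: -63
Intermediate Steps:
C = -162 (C = 2*(-81) = -162)
Z(K, p) = ⅕ + 1/p (Z(K, p) = -1*(-⅕) + 1/p = ⅕ + 1/p)
A = -63
Z(13, -5)*(-29/C) + A = ((⅕)*(5 - 5)/(-5))*(-29/(-162)) - 63 = ((⅕)*(-⅕)*0)*(-29*(-1/162)) - 63 = 0*(29/162) - 63 = 0 - 63 = -63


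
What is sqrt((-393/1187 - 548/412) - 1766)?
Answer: 2*I*sqrt(6605640302566)/122261 ≈ 42.044*I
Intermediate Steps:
sqrt((-393/1187 - 548/412) - 1766) = sqrt((-393*1/1187 - 548*1/412) - 1766) = sqrt((-393/1187 - 137/103) - 1766) = sqrt(-203098/122261 - 1766) = sqrt(-216116024/122261) = 2*I*sqrt(6605640302566)/122261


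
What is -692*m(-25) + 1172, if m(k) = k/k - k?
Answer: -16820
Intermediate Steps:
m(k) = 1 - k
-692*m(-25) + 1172 = -692*(1 - 1*(-25)) + 1172 = -692*(1 + 25) + 1172 = -692*26 + 1172 = -17992 + 1172 = -16820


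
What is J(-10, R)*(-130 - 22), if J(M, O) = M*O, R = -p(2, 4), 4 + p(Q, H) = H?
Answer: 0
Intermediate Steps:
p(Q, H) = -4 + H
R = 0 (R = -(-4 + 4) = -1*0 = 0)
J(-10, R)*(-130 - 22) = (-10*0)*(-130 - 22) = 0*(-152) = 0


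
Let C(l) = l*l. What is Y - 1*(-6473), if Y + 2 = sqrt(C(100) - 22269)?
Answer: 6471 + I*sqrt(12269) ≈ 6471.0 + 110.77*I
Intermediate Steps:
C(l) = l**2
Y = -2 + I*sqrt(12269) (Y = -2 + sqrt(100**2 - 22269) = -2 + sqrt(10000 - 22269) = -2 + sqrt(-12269) = -2 + I*sqrt(12269) ≈ -2.0 + 110.77*I)
Y - 1*(-6473) = (-2 + I*sqrt(12269)) - 1*(-6473) = (-2 + I*sqrt(12269)) + 6473 = 6471 + I*sqrt(12269)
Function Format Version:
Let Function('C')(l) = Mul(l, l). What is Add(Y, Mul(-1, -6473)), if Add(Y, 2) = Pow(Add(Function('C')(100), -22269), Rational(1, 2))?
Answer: Add(6471, Mul(I, Pow(12269, Rational(1, 2)))) ≈ Add(6471.0, Mul(110.77, I))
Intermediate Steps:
Function('C')(l) = Pow(l, 2)
Y = Add(-2, Mul(I, Pow(12269, Rational(1, 2)))) (Y = Add(-2, Pow(Add(Pow(100, 2), -22269), Rational(1, 2))) = Add(-2, Pow(Add(10000, -22269), Rational(1, 2))) = Add(-2, Pow(-12269, Rational(1, 2))) = Add(-2, Mul(I, Pow(12269, Rational(1, 2)))) ≈ Add(-2.0000, Mul(110.77, I)))
Add(Y, Mul(-1, -6473)) = Add(Add(-2, Mul(I, Pow(12269, Rational(1, 2)))), Mul(-1, -6473)) = Add(Add(-2, Mul(I, Pow(12269, Rational(1, 2)))), 6473) = Add(6471, Mul(I, Pow(12269, Rational(1, 2))))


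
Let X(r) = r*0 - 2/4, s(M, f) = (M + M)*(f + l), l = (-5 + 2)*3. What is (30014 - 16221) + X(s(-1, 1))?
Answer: 27585/2 ≈ 13793.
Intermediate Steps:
l = -9 (l = -3*3 = -9)
s(M, f) = 2*M*(-9 + f) (s(M, f) = (M + M)*(f - 9) = (2*M)*(-9 + f) = 2*M*(-9 + f))
X(r) = -1/2 (X(r) = 0 - 2*1/4 = 0 - 1/2 = -1/2)
(30014 - 16221) + X(s(-1, 1)) = (30014 - 16221) - 1/2 = 13793 - 1/2 = 27585/2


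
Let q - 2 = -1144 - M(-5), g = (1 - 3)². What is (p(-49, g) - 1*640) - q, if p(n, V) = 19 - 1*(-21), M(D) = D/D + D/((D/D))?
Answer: 538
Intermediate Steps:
g = 4 (g = (-2)² = 4)
M(D) = 1 + D (M(D) = 1 + D/1 = 1 + D*1 = 1 + D)
p(n, V) = 40 (p(n, V) = 19 + 21 = 40)
q = -1138 (q = 2 + (-1144 - (1 - 5)) = 2 + (-1144 - 1*(-4)) = 2 + (-1144 + 4) = 2 - 1140 = -1138)
(p(-49, g) - 1*640) - q = (40 - 1*640) - 1*(-1138) = (40 - 640) + 1138 = -600 + 1138 = 538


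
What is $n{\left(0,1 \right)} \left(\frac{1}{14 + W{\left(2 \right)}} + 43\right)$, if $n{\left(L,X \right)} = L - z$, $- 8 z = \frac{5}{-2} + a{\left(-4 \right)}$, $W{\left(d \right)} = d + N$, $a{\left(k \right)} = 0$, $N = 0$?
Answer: $- \frac{3445}{256} \approx -13.457$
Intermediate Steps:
$W{\left(d \right)} = d$ ($W{\left(d \right)} = d + 0 = d$)
$z = \frac{5}{16}$ ($z = - \frac{\frac{5}{-2} + 0}{8} = - \frac{5 \left(- \frac{1}{2}\right) + 0}{8} = - \frac{- \frac{5}{2} + 0}{8} = \left(- \frac{1}{8}\right) \left(- \frac{5}{2}\right) = \frac{5}{16} \approx 0.3125$)
$n{\left(L,X \right)} = - \frac{5}{16} + L$ ($n{\left(L,X \right)} = L - \frac{5}{16} = - \frac{5}{16} + L$)
$n{\left(0,1 \right)} \left(\frac{1}{14 + W{\left(2 \right)}} + 43\right) = \left(- \frac{5}{16} + 0\right) \left(\frac{1}{14 + 2} + 43\right) = - \frac{5 \left(\frac{1}{16} + 43\right)}{16} = \left(- \frac{5}{16}\right) \frac{689}{16} = - \frac{3445}{256}$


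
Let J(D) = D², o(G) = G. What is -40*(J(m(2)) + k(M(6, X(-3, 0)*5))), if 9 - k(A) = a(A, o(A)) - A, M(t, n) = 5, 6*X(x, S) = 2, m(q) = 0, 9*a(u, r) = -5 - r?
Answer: -5440/9 ≈ -604.44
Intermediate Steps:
a(u, r) = -5/9 - r/9 (a(u, r) = (-5 - r)/9 = -5/9 - r/9)
X(x, S) = ⅓ (X(x, S) = (⅙)*2 = ⅓)
k(A) = 86/9 + 10*A/9 (k(A) = 9 - ((-5/9 - A/9) - A) = 9 - (-5/9 - 10*A/9) = 9 + (5/9 + 10*A/9) = 86/9 + 10*A/9)
-40*(J(m(2)) + k(M(6, X(-3, 0)*5))) = -40*(0² + (86/9 + (10/9)*5)) = -40*(0 + (86/9 + 50/9)) = -40*(0 + 136/9) = -40*136/9 = -5440/9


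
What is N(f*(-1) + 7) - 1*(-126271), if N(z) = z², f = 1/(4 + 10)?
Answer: 24758525/196 ≈ 1.2632e+5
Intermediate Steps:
f = 1/14 ≈ 0.071429
N(f*(-1) + 7) - 1*(-126271) = ((1/14)*(-1) + 7)² - 1*(-126271) = (-1/14 + 7)² + 126271 = (97/14)² + 126271 = 9409/196 + 126271 = 24758525/196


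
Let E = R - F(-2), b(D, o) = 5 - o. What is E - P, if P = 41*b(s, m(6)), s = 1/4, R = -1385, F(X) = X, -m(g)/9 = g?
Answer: -3802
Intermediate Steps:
m(g) = -9*g
s = ¼ ≈ 0.25000
E = -1383 (E = -1385 - 1*(-2) = -1385 + 2 = -1383)
P = 2419 (P = 41*(5 - (-9)*6) = 41*(5 - 1*(-54)) = 41*(5 + 54) = 41*59 = 2419)
E - P = -1383 - 1*2419 = -1383 - 2419 = -3802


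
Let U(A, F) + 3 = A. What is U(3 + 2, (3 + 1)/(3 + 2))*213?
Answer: 426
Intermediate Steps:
U(A, F) = -3 + A
U(3 + 2, (3 + 1)/(3 + 2))*213 = (-3 + (3 + 2))*213 = (-3 + 5)*213 = 2*213 = 426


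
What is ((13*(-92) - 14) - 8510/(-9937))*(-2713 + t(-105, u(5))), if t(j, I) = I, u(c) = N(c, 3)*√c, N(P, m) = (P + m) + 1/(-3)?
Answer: 32597400380/9937 - 276350980*√5/29811 ≈ 3.2597e+6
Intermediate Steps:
N(P, m) = -⅓ + P + m (N(P, m) = (P + m) - ⅓ = -⅓ + P + m)
u(c) = √c*(8/3 + c) (u(c) = (-⅓ + c + 3)*√c = (8/3 + c)*√c = √c*(8/3 + c))
((13*(-92) - 14) - 8510/(-9937))*(-2713 + t(-105, u(5))) = ((13*(-92) - 14) - 8510/(-9937))*(-2713 + √5*(8/3 + 5)) = ((-1196 - 14) - 8510*(-1/9937))*(-2713 + √5*(23/3)) = (-1210 + 8510/9937)*(-2713 + 23*√5/3) = -12015260*(-2713 + 23*√5/3)/9937 = 32597400380/9937 - 276350980*√5/29811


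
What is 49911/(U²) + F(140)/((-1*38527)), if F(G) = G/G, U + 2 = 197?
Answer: 640961024/488329725 ≈ 1.3126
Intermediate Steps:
U = 195 (U = -2 + 197 = 195)
F(G) = 1
49911/(U²) + F(140)/((-1*38527)) = 49911/(195²) + 1/(-1*38527) = 49911/38025 + 1/(-38527) = 49911*(1/38025) + 1*(-1/38527) = 16637/12675 - 1/38527 = 640961024/488329725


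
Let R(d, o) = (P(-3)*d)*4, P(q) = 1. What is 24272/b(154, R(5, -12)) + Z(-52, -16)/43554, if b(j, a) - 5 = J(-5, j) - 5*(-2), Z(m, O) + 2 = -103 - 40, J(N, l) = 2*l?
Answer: 62182109/827526 ≈ 75.142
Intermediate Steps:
Z(m, O) = -145 (Z(m, O) = -2 + (-103 - 40) = -2 - 143 = -145)
R(d, o) = 4*d (R(d, o) = (1*d)*4 = d*4 = 4*d)
b(j, a) = 15 + 2*j (b(j, a) = 5 + (2*j - 5*(-2)) = 5 + (2*j + 10) = 5 + (10 + 2*j) = 15 + 2*j)
24272/b(154, R(5, -12)) + Z(-52, -16)/43554 = 24272/(15 + 2*154) - 145/43554 = 24272/(15 + 308) - 145*1/43554 = 24272/323 - 145/43554 = 62182109/827526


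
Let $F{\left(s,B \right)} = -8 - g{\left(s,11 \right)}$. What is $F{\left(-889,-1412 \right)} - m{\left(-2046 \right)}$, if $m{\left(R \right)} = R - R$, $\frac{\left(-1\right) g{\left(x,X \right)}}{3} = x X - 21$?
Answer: $-29408$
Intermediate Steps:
$g{\left(x,X \right)} = 63 - 3 X x$ ($g{\left(x,X \right)} = - 3 \left(x X - 21\right) = - 3 \left(X x - 21\right) = - 3 \left(-21 + X x\right) = 63 - 3 X x$)
$m{\left(R \right)} = 0$
$F{\left(s,B \right)} = -71 + 33 s$ ($F{\left(s,B \right)} = -8 - \left(63 - 33 s\right) = -8 + \left(-63 + 33 s\right) = -71 + 33 s$)
$F{\left(-889,-1412 \right)} - m{\left(-2046 \right)} = \left(-71 + 33 \left(-889\right)\right) - 0 = \left(-71 - 29337\right) + 0 = -29408 + 0 = -29408$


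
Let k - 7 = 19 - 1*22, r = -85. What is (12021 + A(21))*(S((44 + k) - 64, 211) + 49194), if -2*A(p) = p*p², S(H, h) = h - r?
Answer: 365755845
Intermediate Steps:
k = 4 (k = 7 + (19 - 1*22) = 7 + (19 - 22) = 7 - 3 = 4)
S(H, h) = 85 + h (S(H, h) = h - 1*(-85) = h + 85 = 85 + h)
A(p) = -p³/2 (A(p) = -p*p²/2 = -p³/2)
(12021 + A(21))*(S((44 + k) - 64, 211) + 49194) = (12021 - ½*21³)*((85 + 211) + 49194) = (12021 - ½*9261)*(296 + 49194) = (12021 - 9261/2)*49490 = (14781/2)*49490 = 365755845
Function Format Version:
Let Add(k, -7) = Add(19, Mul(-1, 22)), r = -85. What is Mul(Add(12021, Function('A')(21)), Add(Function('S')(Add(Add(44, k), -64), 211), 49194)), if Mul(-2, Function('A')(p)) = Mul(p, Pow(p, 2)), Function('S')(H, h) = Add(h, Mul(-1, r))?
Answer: 365755845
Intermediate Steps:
k = 4 (k = Add(7, Add(19, Mul(-1, 22))) = Add(7, Add(19, -22)) = Add(7, -3) = 4)
Function('S')(H, h) = Add(85, h) (Function('S')(H, h) = Add(h, Mul(-1, -85)) = Add(h, 85) = Add(85, h))
Function('A')(p) = Mul(Rational(-1, 2), Pow(p, 3)) (Function('A')(p) = Mul(Rational(-1, 2), Mul(p, Pow(p, 2))) = Mul(Rational(-1, 2), Pow(p, 3)))
Mul(Add(12021, Function('A')(21)), Add(Function('S')(Add(Add(44, k), -64), 211), 49194)) = Mul(Add(12021, Mul(Rational(-1, 2), Pow(21, 3))), Add(Add(85, 211), 49194)) = Mul(Add(12021, Mul(Rational(-1, 2), 9261)), Add(296, 49194)) = Mul(Add(12021, Rational(-9261, 2)), 49490) = Mul(Rational(14781, 2), 49490) = 365755845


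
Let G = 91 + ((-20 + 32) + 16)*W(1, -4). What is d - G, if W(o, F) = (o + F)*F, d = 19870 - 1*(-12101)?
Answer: 31544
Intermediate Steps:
d = 31971 (d = 19870 + 12101 = 31971)
W(o, F) = F*(F + o) (W(o, F) = (F + o)*F = F*(F + o))
G = 427 (G = 91 + ((-20 + 32) + 16)*(-4*(-4 + 1)) = 91 + (12 + 16)*(-4*(-3)) = 91 + 28*12 = 91 + 336 = 427)
d - G = 31971 - 1*427 = 31971 - 427 = 31544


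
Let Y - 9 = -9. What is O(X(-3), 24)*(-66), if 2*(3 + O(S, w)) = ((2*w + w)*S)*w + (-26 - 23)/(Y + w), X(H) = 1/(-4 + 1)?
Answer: 154187/8 ≈ 19273.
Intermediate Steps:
Y = 0 (Y = 9 - 9 = 0)
X(H) = -⅓ (X(H) = 1/(-3) = -⅓)
O(S, w) = -3 - 49/(2*w) + 3*S*w²/2 (O(S, w) = -3 + (((2*w + w)*S)*w + (-26 - 23)/(0 + w))/2 = -3 + (((3*w)*S)*w - 49/w)/2 = -3 + ((3*S*w)*w - 49/w)/2 = -3 + (3*S*w² - 49/w)/2 = -3 + (-49/w + 3*S*w²)/2 = -3 + (-49/(2*w) + 3*S*w²/2) = -3 - 49/(2*w) + 3*S*w²/2)
O(X(-3), 24)*(-66) = ((½)*(-49 - 6*24 + 3*(-⅓)*24³)/24)*(-66) = ((½)*(1/24)*(-49 - 144 + 3*(-⅓)*13824))*(-66) = ((½)*(1/24)*(-49 - 144 - 13824))*(-66) = ((½)*(1/24)*(-14017))*(-66) = -14017/48*(-66) = 154187/8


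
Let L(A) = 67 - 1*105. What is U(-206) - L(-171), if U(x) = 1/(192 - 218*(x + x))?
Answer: 3420305/90008 ≈ 38.000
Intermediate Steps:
U(x) = 1/(192 - 436*x)
L(A) = -38 (L(A) = 67 - 105 = -38)
U(-206) - L(-171) = -1/(-192 + 436*(-206)) - 1*(-38) = -1/(-192 - 89816) + 38 = -1/(-90008) + 38 = -1*(-1/90008) + 38 = 1/90008 + 38 = 3420305/90008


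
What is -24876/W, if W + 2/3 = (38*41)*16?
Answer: -37314/37391 ≈ -0.99794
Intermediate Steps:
W = 74782/3 (W = -2/3 + (38*41)*16 = -2/3 + 1558*16 = -2/3 + 24928 = 74782/3 ≈ 24927.)
-24876/W = -24876/74782/3 = -24876*3/74782 = -37314/37391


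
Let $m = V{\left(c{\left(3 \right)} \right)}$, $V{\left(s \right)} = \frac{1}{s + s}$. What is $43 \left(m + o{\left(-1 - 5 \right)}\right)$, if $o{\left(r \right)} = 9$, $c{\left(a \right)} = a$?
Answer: $\frac{2365}{6} \approx 394.17$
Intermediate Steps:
$V{\left(s \right)} = \frac{1}{2 s}$
$m = \frac{1}{6}$ ($m = \frac{1}{2 \cdot 3} = \frac{1}{2} \cdot \frac{1}{3} = \frac{1}{6} \approx 0.16667$)
$43 \left(m + o{\left(-1 - 5 \right)}\right) = 43 \left(\frac{1}{6} + 9\right) = 43 \cdot \frac{55}{6} = \frac{2365}{6}$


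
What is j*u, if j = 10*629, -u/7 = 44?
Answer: -1937320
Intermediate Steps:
u = -308 (u = -7*44 = -308)
j = 6290
j*u = 6290*(-308) = -1937320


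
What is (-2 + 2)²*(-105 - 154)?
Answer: 0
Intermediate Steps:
(-2 + 2)²*(-105 - 154) = 0²*(-259) = 0*(-259) = 0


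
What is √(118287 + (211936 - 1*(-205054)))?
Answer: 31*√557 ≈ 731.63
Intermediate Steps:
√(118287 + (211936 - 1*(-205054))) = √(118287 + (211936 + 205054)) = √(118287 + 416990) = √535277 = 31*√557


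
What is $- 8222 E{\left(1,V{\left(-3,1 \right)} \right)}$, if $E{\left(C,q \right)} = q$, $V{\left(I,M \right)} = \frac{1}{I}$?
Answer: $\frac{8222}{3} \approx 2740.7$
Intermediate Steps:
$- 8222 E{\left(1,V{\left(-3,1 \right)} \right)} = - \frac{8222}{-3} = \left(-8222\right) \left(- \frac{1}{3}\right) = \frac{8222}{3}$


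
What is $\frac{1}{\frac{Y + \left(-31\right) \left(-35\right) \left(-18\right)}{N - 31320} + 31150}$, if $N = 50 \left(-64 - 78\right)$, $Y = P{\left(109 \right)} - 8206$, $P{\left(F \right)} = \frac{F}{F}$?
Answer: $\frac{7684}{239362147} \approx 3.2102 \cdot 10^{-5}$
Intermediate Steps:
$P{\left(F \right)} = 1$
$Y = -8205$ ($Y = 1 - 8206 = -8205$)
$N = -7100$ ($N = 50 \left(-142\right) = -7100$)
$\frac{1}{\frac{Y + \left(-31\right) \left(-35\right) \left(-18\right)}{N - 31320} + 31150} = \frac{1}{\frac{-8205 + \left(-31\right) \left(-35\right) \left(-18\right)}{-7100 - 31320} + 31150} = \frac{1}{\frac{-8205 + 1085 \left(-18\right)}{-38420} + 31150} = \frac{1}{\left(-8205 - 19530\right) \left(- \frac{1}{38420}\right) + 31150} = \frac{1}{\left(-27735\right) \left(- \frac{1}{38420}\right) + 31150} = \frac{1}{\frac{5547}{7684} + 31150} = \frac{1}{\frac{239362147}{7684}} = \frac{7684}{239362147}$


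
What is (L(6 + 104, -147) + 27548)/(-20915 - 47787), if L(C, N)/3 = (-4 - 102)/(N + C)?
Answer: -509797/1270987 ≈ -0.40110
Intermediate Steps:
L(C, N) = -318/(C + N) (L(C, N) = 3*((-4 - 102)/(N + C)) = 3*(-106/(C + N)) = -318/(C + N))
(L(6 + 104, -147) + 27548)/(-20915 - 47787) = (-318/((6 + 104) - 147) + 27548)/(-20915 - 47787) = (-318/(110 - 147) + 27548)/(-68702) = (-318/(-37) + 27548)*(-1/68702) = (-318*(-1/37) + 27548)*(-1/68702) = (318/37 + 27548)*(-1/68702) = (1019594/37)*(-1/68702) = -509797/1270987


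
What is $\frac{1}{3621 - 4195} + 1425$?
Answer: $\frac{817949}{574} \approx 1425.0$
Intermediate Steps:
$\frac{1}{3621 - 4195} + 1425 = \frac{1}{-574} + 1425 = - \frac{1}{574} + 1425 = \frac{817949}{574}$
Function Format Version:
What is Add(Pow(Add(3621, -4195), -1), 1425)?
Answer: Rational(817949, 574) ≈ 1425.0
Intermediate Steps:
Add(Pow(Add(3621, -4195), -1), 1425) = Add(Pow(-574, -1), 1425) = Add(Rational(-1, 574), 1425) = Rational(817949, 574)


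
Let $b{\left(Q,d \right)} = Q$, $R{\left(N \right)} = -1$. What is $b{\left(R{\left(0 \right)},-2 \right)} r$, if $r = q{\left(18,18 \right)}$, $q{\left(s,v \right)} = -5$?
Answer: $5$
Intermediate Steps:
$r = -5$
$b{\left(R{\left(0 \right)},-2 \right)} r = \left(-1\right) \left(-5\right) = 5$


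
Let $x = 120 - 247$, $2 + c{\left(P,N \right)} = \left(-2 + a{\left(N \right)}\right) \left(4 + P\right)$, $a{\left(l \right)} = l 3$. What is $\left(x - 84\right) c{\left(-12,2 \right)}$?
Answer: $7174$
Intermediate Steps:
$a{\left(l \right)} = 3 l$
$c{\left(P,N \right)} = -2 + \left(-2 + 3 N\right) \left(4 + P\right)$
$x = -127$
$\left(x - 84\right) c{\left(-12,2 \right)} = \left(-127 - 84\right) \left(-10 - -24 + 12 \cdot 2 + 3 \cdot 2 \left(-12\right)\right) = - 211 \left(-10 + 24 + 24 - 72\right) = \left(-211\right) \left(-34\right) = 7174$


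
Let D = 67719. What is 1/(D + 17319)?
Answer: 1/85038 ≈ 1.1759e-5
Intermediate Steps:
1/(D + 17319) = 1/(67719 + 17319) = 1/85038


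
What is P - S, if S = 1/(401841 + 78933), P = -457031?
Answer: -219728621995/480774 ≈ -4.5703e+5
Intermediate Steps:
S = 1/480774 ≈ 2.0800e-6
P - S = -457031 - 1*1/480774 = -457031 - 1/480774 = -219728621995/480774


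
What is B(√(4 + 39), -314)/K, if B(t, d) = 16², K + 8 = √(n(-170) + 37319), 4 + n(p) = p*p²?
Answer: -2048/4875749 - 256*I*√4875685/4875749 ≈ -0.00042004 - 0.11594*I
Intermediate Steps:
n(p) = -4 + p³ (n(p) = -4 + p*p² = -4 + p³)
K = -8 + I*√4875685 (K = -8 + √((-4 + (-170)³) + 37319) = -8 + √((-4 - 4913000) + 37319) = -8 + √(-4913004 + 37319) = -8 + √(-4875685) = -8 + I*√4875685 ≈ -8.0 + 2208.1*I)
B(t, d) = 256
B(√(4 + 39), -314)/K = 256/(-8 + I*√4875685)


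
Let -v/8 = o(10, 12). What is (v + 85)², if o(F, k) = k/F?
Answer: 142129/25 ≈ 5685.2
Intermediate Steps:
v = -48/5 (v = -96/10 = -8*6/5 = -48/5 ≈ -9.6000)
(v + 85)² = (-48/5 + 85)² = (377/5)² = 142129/25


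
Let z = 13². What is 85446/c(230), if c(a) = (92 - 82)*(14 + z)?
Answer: 14241/305 ≈ 46.692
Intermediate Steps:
z = 169
c(a) = 1830 (c(a) = (92 - 82)*(14 + 169) = 10*183 = 1830)
85446/c(230) = 85446/1830 = 85446*(1/1830) = 14241/305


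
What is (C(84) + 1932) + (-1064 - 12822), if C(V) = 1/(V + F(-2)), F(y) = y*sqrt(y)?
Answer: -21110743/1766 + I*sqrt(2)/3532 ≈ -11954.0 + 0.0004004*I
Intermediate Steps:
F(y) = y**(3/2)
C(V) = 1/(V - 2*I*sqrt(2)) (C(V) = 1/(V + (-2)**(3/2)) = 1/(V - 2*I*sqrt(2)))
(C(84) + 1932) + (-1064 - 12822) = (1/(84 - 2*I*sqrt(2)) + 1932) + (-1064 - 12822) = (1932 + 1/(84 - 2*I*sqrt(2))) - 13886 = -11954 + 1/(84 - 2*I*sqrt(2))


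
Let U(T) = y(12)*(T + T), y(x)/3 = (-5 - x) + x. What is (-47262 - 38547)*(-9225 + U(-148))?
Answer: 410596065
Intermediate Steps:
y(x) = -15 (y(x) = 3*((-5 - x) + x) = 3*(-5) = -15)
U(T) = -30*T (U(T) = -15*(T + T) = -30*T)
(-47262 - 38547)*(-9225 + U(-148)) = (-47262 - 38547)*(-9225 - 30*(-148)) = -85809*(-9225 + 4440) = -85809*(-4785) = 410596065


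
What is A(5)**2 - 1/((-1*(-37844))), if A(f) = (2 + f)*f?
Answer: 46358899/37844 ≈ 1225.0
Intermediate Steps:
A(f) = f*(2 + f)
A(5)**2 - 1/((-1*(-37844))) = (5*(2 + 5))**2 - 1/((-1*(-37844))) = (5*7)**2 - 1/37844 = 35**2 - 1*1/37844 = 1225 - 1/37844 = 46358899/37844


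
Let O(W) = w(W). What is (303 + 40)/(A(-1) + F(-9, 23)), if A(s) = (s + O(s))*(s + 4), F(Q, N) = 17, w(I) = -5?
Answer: -343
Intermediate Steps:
O(W) = -5
A(s) = (-5 + s)*(4 + s) (A(s) = (s - 5)*(s + 4) = (-5 + s)*(4 + s))
(303 + 40)/(A(-1) + F(-9, 23)) = (303 + 40)/((-20 + (-1)**2 - 1*(-1)) + 17) = 343/((-20 + 1 + 1) + 17) = 343/(-18 + 17) = 343/(-1) = 343*(-1) = -343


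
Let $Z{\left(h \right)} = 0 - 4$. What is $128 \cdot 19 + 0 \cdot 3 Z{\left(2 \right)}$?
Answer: $2432$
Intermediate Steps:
$Z{\left(h \right)} = -4$
$128 \cdot 19 + 0 \cdot 3 Z{\left(2 \right)} = 128 \cdot 19 + 0 \cdot 3 \left(-4\right) = 2432 + 0 \left(-4\right) = 2432 + 0 = 2432$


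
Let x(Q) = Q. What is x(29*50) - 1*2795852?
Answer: -2794402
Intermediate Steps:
x(29*50) - 1*2795852 = 29*50 - 1*2795852 = 1450 - 2795852 = -2794402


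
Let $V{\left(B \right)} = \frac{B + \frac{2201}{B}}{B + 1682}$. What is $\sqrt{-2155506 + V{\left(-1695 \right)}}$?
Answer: $\frac{2 i \sqrt{261630917032485}}{22035} \approx 1468.1 i$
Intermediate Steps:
$V{\left(B \right)} = \frac{B + \frac{2201}{B}}{1682 + B}$
$\sqrt{-2155506 + V{\left(-1695 \right)}} = \sqrt{-2155506 + \frac{2201 + \left(-1695\right)^{2}}{\left(-1695\right) \left(1682 - 1695\right)}} = \sqrt{-2155506 - \frac{2201 + 2873025}{1695 \left(-13\right)}} = \sqrt{-2155506 - \left(- \frac{1}{22035}\right) 2875226} = \sqrt{-2155506 + \frac{2875226}{22035}} = \sqrt{- \frac{47493699484}{22035}} = \frac{2 i \sqrt{261630917032485}}{22035}$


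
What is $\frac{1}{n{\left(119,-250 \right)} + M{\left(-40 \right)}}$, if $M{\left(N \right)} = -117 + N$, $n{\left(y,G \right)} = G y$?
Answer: $- \frac{1}{29907} \approx -3.3437 \cdot 10^{-5}$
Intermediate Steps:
$\frac{1}{n{\left(119,-250 \right)} + M{\left(-40 \right)}} = \frac{1}{\left(-250\right) 119 - 157} = \frac{1}{-29750 - 157} = \frac{1}{-29907} = - \frac{1}{29907}$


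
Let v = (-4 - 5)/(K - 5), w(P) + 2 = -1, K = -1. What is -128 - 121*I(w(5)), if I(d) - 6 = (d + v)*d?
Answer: -2797/2 ≈ -1398.5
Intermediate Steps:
w(P) = -3 (w(P) = -2 - 1 = -3)
v = 3/2 (v = (-4 - 5)/(-1 - 5) = -9/(-6) = -9*(-⅙) = 3/2 ≈ 1.5000)
I(d) = 6 + d*(3/2 + d) (I(d) = 6 + (d + 3/2)*d = 6 + (3/2 + d)*d = 6 + d*(3/2 + d))
-128 - 121*I(w(5)) = -128 - 121*(6 + (-3)² + (3/2)*(-3)) = -128 - 121*(6 + 9 - 9/2) = -128 - 121*21/2 = -128 - 2541/2 = -2797/2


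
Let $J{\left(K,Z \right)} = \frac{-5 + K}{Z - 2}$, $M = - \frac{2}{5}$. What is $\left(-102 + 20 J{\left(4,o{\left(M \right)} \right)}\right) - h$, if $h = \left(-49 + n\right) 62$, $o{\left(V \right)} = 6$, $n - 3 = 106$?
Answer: $-3827$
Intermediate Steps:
$n = 109$ ($n = 3 + 106 = 109$)
$M = - \frac{2}{5}$ ($M = \left(-2\right) \frac{1}{5} = - \frac{2}{5} \approx -0.4$)
$J{\left(K,Z \right)} = \frac{-5 + K}{-2 + Z}$
$h = 3720$ ($h = \left(-49 + 109\right) 62 = 60 \cdot 62 = 3720$)
$\left(-102 + 20 J{\left(4,o{\left(M \right)} \right)}\right) - h = \left(-102 + 20 \frac{-5 + 4}{-2 + 6}\right) - 3720 = \left(-102 + 20 \cdot \frac{1}{4} \left(-1\right)\right) - 3720 = \left(-102 + 20 \left(- \frac{1}{4}\right)\right) - 3720 = \left(-102 - 5\right) - 3720 = -107 - 3720 = -3827$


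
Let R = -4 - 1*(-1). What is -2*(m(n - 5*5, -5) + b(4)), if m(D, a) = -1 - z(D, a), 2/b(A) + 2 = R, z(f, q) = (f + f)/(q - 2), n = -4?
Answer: 678/35 ≈ 19.371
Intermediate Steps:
R = -3 (R = -4 + 1 = -3)
z(f, q) = 2*f/(-2 + q) (z(f, q) = (2*f)/(-2 + q) = 2*f/(-2 + q))
b(A) = -⅖ (b(A) = 2/(-2 - 3) = 2/(-5) = 2*(-⅕) = -⅖)
m(D, a) = -1 - 2*D/(-2 + a)
-2*(m(n - 5*5, -5) + b(4)) = -2*((2 - 1*(-5) - 2*(-4 - 5*5))/(-2 - 5) - ⅖) = -2*((2 + 5 - 2*(-4 - 25))/(-7) - ⅖) = -2*(-(2 + 5 - 2*(-29))/7 - ⅖) = -2*(-(2 + 5 + 58)/7 - ⅖) = -2*(-⅐*65 - ⅖) = -2*(-65/7 - ⅖) = -2*(-339/35) = 678/35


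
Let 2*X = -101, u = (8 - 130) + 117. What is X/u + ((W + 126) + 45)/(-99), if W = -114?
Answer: 3143/330 ≈ 9.5242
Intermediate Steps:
u = -5 (u = -122 + 117 = -5)
X = -101/2 (X = (½)*(-101) = -101/2 ≈ -50.500)
X/u + ((W + 126) + 45)/(-99) = -101/2/(-5) + ((-114 + 126) + 45)/(-99) = -101/2*(-⅕) + (12 + 45)*(-1/99) = 101/10 + 57*(-1/99) = 101/10 - 19/33 = 3143/330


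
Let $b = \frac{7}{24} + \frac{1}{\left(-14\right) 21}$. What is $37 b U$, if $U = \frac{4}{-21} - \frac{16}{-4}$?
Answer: $\frac{41810}{1029} \approx 40.632$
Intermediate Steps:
$U = \frac{80}{21}$ ($U = 4 \left(- \frac{1}{21}\right) - -4 = - \frac{4}{21} + 4 = \frac{80}{21} \approx 3.8095$)
$b = \frac{113}{392}$ ($b = 7 \cdot \frac{1}{24} - \frac{1}{294} = \frac{7}{24} - \frac{1}{294} = \frac{113}{392} \approx 0.28827$)
$37 b U = 37 \cdot \frac{113}{392} \cdot \frac{80}{21} = \frac{4181}{392} \cdot \frac{80}{21} = \frac{41810}{1029}$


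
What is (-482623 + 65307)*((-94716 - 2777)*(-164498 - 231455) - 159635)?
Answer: -16109435128535304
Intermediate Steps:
(-482623 + 65307)*((-94716 - 2777)*(-164498 - 231455) - 159635) = -417316*(-97493*(-395953) - 159635) = -417316*(38602645829 - 159635) = -417316*38602486194 = -16109435128535304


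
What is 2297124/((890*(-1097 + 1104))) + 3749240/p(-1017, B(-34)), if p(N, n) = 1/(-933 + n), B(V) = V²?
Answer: 2604391968362/3115 ≈ 8.3608e+8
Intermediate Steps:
2297124/((890*(-1097 + 1104))) + 3749240/p(-1017, B(-34)) = 2297124/((890*(-1097 + 1104))) + 3749240/(1/(-933 + (-34)²)) = 2297124/((890*7)) + 3749240/(1/(-933 + 1156)) = 2297124/6230 + 3749240/(1/223) = 2297124*(1/6230) + 3749240/(1/223) = 1148562/3115 + 3749240*223 = 1148562/3115 + 836080520 = 2604391968362/3115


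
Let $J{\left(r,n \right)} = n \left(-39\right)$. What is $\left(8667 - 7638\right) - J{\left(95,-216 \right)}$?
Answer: $-7395$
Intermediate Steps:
$J{\left(r,n \right)} = - 39 n$
$\left(8667 - 7638\right) - J{\left(95,-216 \right)} = \left(8667 - 7638\right) - \left(-39\right) \left(-216\right) = \left(8667 - 7638\right) - 8424 = 1029 - 8424 = -7395$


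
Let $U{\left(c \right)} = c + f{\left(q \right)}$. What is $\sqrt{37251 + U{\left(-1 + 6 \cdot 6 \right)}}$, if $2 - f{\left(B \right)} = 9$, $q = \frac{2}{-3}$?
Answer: $\sqrt{37279} \approx 193.08$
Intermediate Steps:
$q = - \frac{2}{3}$ ($q = 2 \left(- \frac{1}{3}\right) = - \frac{2}{3} \approx -0.66667$)
$f{\left(B \right)} = -7$ ($f{\left(B \right)} = 2 - 9 = -7$)
$U{\left(c \right)} = -7 + c$ ($U{\left(c \right)} = c - 7 = -7 + c$)
$\sqrt{37251 + U{\left(-1 + 6 \cdot 6 \right)}} = \sqrt{37251 + \left(-7 + \left(-1 + 6 \cdot 6\right)\right)} = \sqrt{37251 + \left(-7 + \left(-1 + 36\right)\right)} = \sqrt{37251 + \left(-7 + 35\right)} = \sqrt{37251 + 28} = \sqrt{37279}$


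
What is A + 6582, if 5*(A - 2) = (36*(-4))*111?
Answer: 16936/5 ≈ 3387.2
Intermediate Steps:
A = -15974/5 (A = 2 + ((36*(-4))*111)/5 = 2 + (-144*111)/5 = 2 + (⅕)*(-15984) = 2 - 15984/5 = -15974/5 ≈ -3194.8)
A + 6582 = -15974/5 + 6582 = 16936/5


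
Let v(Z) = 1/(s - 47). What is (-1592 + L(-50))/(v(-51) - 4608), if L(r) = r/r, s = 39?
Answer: 12728/36865 ≈ 0.34526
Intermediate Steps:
L(r) = 1
v(Z) = -⅛ (v(Z) = 1/(39 - 47) = 1/(-8) = -⅛)
(-1592 + L(-50))/(v(-51) - 4608) = (-1592 + 1)/(-⅛ - 4608) = -1591/(-36865/8) = -1591*(-8/36865) = 12728/36865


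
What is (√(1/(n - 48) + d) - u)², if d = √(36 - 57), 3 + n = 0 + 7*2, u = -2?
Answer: (74 + √37*√(-1 + 37*I*√21))²/1369 ≈ 10.01 + 10.655*I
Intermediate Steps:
n = 11 (n = -3 + (0 + 7*2) = -3 + (0 + 14) = -3 + 14 = 11)
d = I*√21 (d = √(-21) = I*√21 ≈ 4.5826*I)
(√(1/(n - 48) + d) - u)² = (√(1/(11 - 48) + I*√21) - 1*(-2))² = (√(1/(-37) + I*√21) + 2)² = (√(-1/37 + I*√21) + 2)² = (2 + √(-1/37 + I*√21))²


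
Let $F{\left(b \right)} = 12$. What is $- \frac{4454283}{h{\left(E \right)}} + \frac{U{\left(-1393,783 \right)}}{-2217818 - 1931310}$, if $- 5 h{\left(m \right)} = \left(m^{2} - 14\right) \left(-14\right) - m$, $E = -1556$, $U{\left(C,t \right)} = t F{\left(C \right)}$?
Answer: $- \frac{11590677628539}{17578896887432} \approx -0.65935$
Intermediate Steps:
$U{\left(C,t \right)} = 12 t$ ($U{\left(C,t \right)} = t 12 = 12 t$)
$h{\left(m \right)} = - \frac{196}{5} + \frac{m}{5} + \frac{14 m^{2}}{5}$ ($h{\left(m \right)} = - \frac{\left(m^{2} - 14\right) \left(-14\right) - m}{5} = - \frac{\left(-14 + m^{2}\right) \left(-14\right) - m}{5} = - \frac{\left(196 - 14 m^{2}\right) - m}{5} = - \frac{196 - m - 14 m^{2}}{5} = - \frac{196}{5} + \frac{m}{5} + \frac{14 m^{2}}{5}$)
$- \frac{4454283}{h{\left(E \right)}} + \frac{U{\left(-1393,783 \right)}}{-2217818 - 1931310} = - \frac{4454283}{- \frac{196}{5} + \frac{1}{5} \left(-1556\right) + \frac{14 \left(-1556\right)^{2}}{5}} + \frac{12 \cdot 783}{-2217818 - 1931310} = - \frac{4454283}{- \frac{196}{5} - \frac{1556}{5} + \frac{14}{5} \cdot 2421136} + \frac{9396}{-2217818 - 1931310} = - \frac{4454283}{- \frac{196}{5} - \frac{1556}{5} + \frac{33895904}{5}} + \frac{9396}{-4149128} = - \frac{4454283}{\frac{33894152}{5}} + 9396 \left(- \frac{1}{4149128}\right) = \left(-4454283\right) \frac{5}{33894152} - \frac{2349}{1037282} = - \frac{22271415}{33894152} - \frac{2349}{1037282} = - \frac{11590677628539}{17578896887432}$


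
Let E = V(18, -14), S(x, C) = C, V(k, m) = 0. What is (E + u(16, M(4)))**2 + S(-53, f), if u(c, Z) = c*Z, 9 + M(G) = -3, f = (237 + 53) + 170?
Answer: 37324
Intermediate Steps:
f = 460 (f = 290 + 170 = 460)
E = 0
M(G) = -12 (M(G) = -9 - 3 = -12)
u(c, Z) = Z*c
(E + u(16, M(4)))**2 + S(-53, f) = (0 - 12*16)**2 + 460 = (0 - 192)**2 + 460 = (-192)**2 + 460 = 36864 + 460 = 37324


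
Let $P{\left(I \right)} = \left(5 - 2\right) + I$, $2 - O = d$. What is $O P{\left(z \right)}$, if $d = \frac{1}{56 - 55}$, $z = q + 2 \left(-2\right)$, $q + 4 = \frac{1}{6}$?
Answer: $- \frac{29}{6} \approx -4.8333$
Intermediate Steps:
$q = - \frac{23}{6}$ ($q = -4 + \frac{1}{6} = - \frac{23}{6} \approx -3.8333$)
$z = - \frac{47}{6}$ ($z = - \frac{23}{6} + 2 \left(-2\right) = - \frac{23}{6} - 4 = - \frac{47}{6} \approx -7.8333$)
$d = 1$ ($d = 1^{-1} = 1$)
$O = 1$ ($O = 2 - 1 = 1$)
$P{\left(I \right)} = 3 + I$
$O P{\left(z \right)} = 1 \left(3 - \frac{47}{6}\right) = 1 \left(- \frac{29}{6}\right) = - \frac{29}{6}$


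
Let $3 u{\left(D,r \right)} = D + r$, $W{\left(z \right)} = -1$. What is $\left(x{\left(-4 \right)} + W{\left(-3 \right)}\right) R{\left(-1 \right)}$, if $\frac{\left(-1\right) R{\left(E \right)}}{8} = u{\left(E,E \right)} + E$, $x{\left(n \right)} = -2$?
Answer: $-40$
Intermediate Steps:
$u{\left(D,r \right)} = \frac{D}{3} + \frac{r}{3}$ ($u{\left(D,r \right)} = \frac{D + r}{3} = \frac{D}{3} + \frac{r}{3}$)
$R{\left(E \right)} = - \frac{40 E}{3}$ ($R{\left(E \right)} = - 8 \left(\left(\frac{E}{3} + \frac{E}{3}\right) + E\right) = - 8 \left(\frac{2 E}{3} + E\right) = - 8 \frac{5 E}{3} = - \frac{40 E}{3}$)
$\left(x{\left(-4 \right)} + W{\left(-3 \right)}\right) R{\left(-1 \right)} = \left(-2 - 1\right) \left(\left(- \frac{40}{3}\right) \left(-1\right)\right) = \left(-3\right) \frac{40}{3} = -40$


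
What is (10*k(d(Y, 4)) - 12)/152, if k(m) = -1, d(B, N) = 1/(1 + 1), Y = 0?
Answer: -11/76 ≈ -0.14474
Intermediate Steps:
d(B, N) = 1/2
(10*k(d(Y, 4)) - 12)/152 = (10*(-1) - 12)/152 = (-10 - 12)*(1/152) = -22*1/152 = -11/76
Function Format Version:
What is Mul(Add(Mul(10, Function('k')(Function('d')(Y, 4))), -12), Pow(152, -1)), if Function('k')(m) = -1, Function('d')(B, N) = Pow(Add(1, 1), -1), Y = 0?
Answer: Rational(-11, 76) ≈ -0.14474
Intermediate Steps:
Function('d')(B, N) = Rational(1, 2) (Function('d')(B, N) = Pow(2, -1) = Rational(1, 2))
Mul(Add(Mul(10, Function('k')(Function('d')(Y, 4))), -12), Pow(152, -1)) = Mul(Add(Mul(10, -1), -12), Pow(152, -1)) = Mul(Add(-10, -12), Rational(1, 152)) = Mul(-22, Rational(1, 152)) = Rational(-11, 76)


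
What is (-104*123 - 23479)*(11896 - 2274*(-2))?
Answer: -596440324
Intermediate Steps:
(-104*123 - 23479)*(11896 - 2274*(-2)) = (-12792 - 23479)*(11896 + 4548) = -36271*16444 = -596440324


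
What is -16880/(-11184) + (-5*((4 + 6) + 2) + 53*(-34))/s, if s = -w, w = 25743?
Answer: 3162267/1999373 ≈ 1.5816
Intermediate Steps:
s = -25743 (s = -1*25743 = -25743)
-16880/(-11184) + (-5*((4 + 6) + 2) + 53*(-34))/s = -16880/(-11184) + (-5*((4 + 6) + 2) + 53*(-34))/(-25743) = -16880*(-1/11184) + (-5*(10 + 2) - 1802)*(-1/25743) = 1055/699 + (-5*12 - 1802)*(-1/25743) = 1055/699 + (-60 - 1802)*(-1/25743) = 1055/699 - 1862*(-1/25743) = 1055/699 + 1862/25743 = 3162267/1999373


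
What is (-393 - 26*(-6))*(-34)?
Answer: 8058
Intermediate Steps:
(-393 - 26*(-6))*(-34) = (-393 + 156)*(-34) = -237*(-34) = 8058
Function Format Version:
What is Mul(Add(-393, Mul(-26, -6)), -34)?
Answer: 8058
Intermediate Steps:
Mul(Add(-393, Mul(-26, -6)), -34) = Mul(Add(-393, 156), -34) = Mul(-237, -34) = 8058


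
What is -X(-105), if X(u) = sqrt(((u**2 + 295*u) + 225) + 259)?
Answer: -I*sqrt(19466) ≈ -139.52*I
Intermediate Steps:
X(u) = sqrt(484 + u**2 + 295*u) (X(u) = sqrt((225 + u**2 + 295*u) + 259) = sqrt(484 + u**2 + 295*u))
-X(-105) = -sqrt(484 + (-105)**2 + 295*(-105)) = -sqrt(484 + 11025 - 30975) = -sqrt(-19466) = -I*sqrt(19466)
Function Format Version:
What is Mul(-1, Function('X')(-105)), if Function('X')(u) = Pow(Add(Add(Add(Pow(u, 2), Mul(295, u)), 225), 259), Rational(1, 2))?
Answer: Mul(-1, I, Pow(19466, Rational(1, 2))) ≈ Mul(-139.52, I)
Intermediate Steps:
Function('X')(u) = Pow(Add(484, Pow(u, 2), Mul(295, u)), Rational(1, 2)) (Function('X')(u) = Pow(Add(Add(225, Pow(u, 2), Mul(295, u)), 259), Rational(1, 2)) = Pow(Add(484, Pow(u, 2), Mul(295, u)), Rational(1, 2)))
Mul(-1, Function('X')(-105)) = Mul(-1, Pow(Add(484, Pow(-105, 2), Mul(295, -105)), Rational(1, 2))) = Mul(-1, Pow(Add(484, 11025, -30975), Rational(1, 2))) = Mul(-1, Pow(-19466, Rational(1, 2))) = Mul(-1, Mul(I, Pow(19466, Rational(1, 2)))) = Mul(-1, I, Pow(19466, Rational(1, 2)))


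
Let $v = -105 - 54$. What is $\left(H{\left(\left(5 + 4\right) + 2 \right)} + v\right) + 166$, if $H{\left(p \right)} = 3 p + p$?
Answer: $51$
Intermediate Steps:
$H{\left(p \right)} = 4 p$
$v = -159$ ($v = -105 - 54 = -159$)
$\left(H{\left(\left(5 + 4\right) + 2 \right)} + v\right) + 166 = \left(4 \left(\left(5 + 4\right) + 2\right) - 159\right) + 166 = \left(4 \left(9 + 2\right) - 159\right) + 166 = \left(4 \cdot 11 - 159\right) + 166 = \left(44 - 159\right) + 166 = -115 + 166 = 51$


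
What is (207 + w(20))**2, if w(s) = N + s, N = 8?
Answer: 55225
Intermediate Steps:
w(s) = 8 + s
(207 + w(20))**2 = (207 + (8 + 20))**2 = (207 + 28)**2 = 235**2 = 55225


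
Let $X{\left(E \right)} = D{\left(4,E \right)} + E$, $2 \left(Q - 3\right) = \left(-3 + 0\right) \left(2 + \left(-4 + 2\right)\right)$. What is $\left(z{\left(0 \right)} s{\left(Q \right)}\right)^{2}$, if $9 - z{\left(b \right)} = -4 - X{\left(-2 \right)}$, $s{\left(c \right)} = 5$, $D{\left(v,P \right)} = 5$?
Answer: $6400$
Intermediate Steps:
$Q = 3$ ($Q = 3 + \frac{\left(-3 + 0\right) \left(2 + \left(-4 + 2\right)\right)}{2} = 3 + \frac{\left(-3\right) \left(2 - 2\right)}{2} = 3 + \frac{\left(-3\right) 0}{2} = 3 + \frac{1}{2} \cdot 0 = 3 + 0 = 3$)
$X{\left(E \right)} = 5 + E$
$z{\left(b \right)} = 16$ ($z{\left(b \right)} = 9 - \left(-4 - \left(5 - 2\right)\right) = 9 - \left(-4 - 3\right) = 9 - -7 = 9 + 7 = 16$)
$\left(z{\left(0 \right)} s{\left(Q \right)}\right)^{2} = \left(16 \cdot 5\right)^{2} = 80^{2} = 6400$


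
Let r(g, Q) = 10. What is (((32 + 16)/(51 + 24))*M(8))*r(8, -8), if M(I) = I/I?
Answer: 32/5 ≈ 6.4000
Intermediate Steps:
M(I) = 1
(((32 + 16)/(51 + 24))*M(8))*r(8, -8) = (((32 + 16)/(51 + 24))*1)*10 = ((48/75)*1)*10 = ((48*(1/75))*1)*10 = ((16/25)*1)*10 = (16/25)*10 = 32/5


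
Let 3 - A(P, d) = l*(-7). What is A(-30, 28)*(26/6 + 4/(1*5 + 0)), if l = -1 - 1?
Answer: -847/15 ≈ -56.467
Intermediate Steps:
l = -2
A(P, d) = -11 (A(P, d) = 3 - (-2)*(-7) = 3 - 1*14 = 3 - 14 = -11)
A(-30, 28)*(26/6 + 4/(1*5 + 0)) = -11*(26/6 + 4/(1*5 + 0)) = -11*(26*(1/6) + 4/(5 + 0)) = -11*(13/3 + 4/5) = -11*77/15 = -847/15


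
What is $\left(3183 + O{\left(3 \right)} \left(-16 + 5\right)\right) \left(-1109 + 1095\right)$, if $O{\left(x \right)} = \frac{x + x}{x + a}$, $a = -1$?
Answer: $-44100$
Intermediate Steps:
$O{\left(x \right)} = \frac{2 x}{-1 + x}$ ($O{\left(x \right)} = \frac{x + x}{x - 1} = \frac{2 x}{-1 + x}$)
$\left(3183 + O{\left(3 \right)} \left(-16 + 5\right)\right) \left(-1109 + 1095\right) = \left(3183 + 2 \cdot 3 \frac{1}{-1 + 3} \left(-16 + 5\right)\right) \left(-1109 + 1095\right) = \left(3183 + 2 \cdot 3 \cdot \frac{1}{2} \left(-11\right)\right) \left(-14\right) = \left(3183 + 3 \left(-11\right)\right) \left(-14\right) = \left(3183 - 33\right) \left(-14\right) = 3150 \left(-14\right) = -44100$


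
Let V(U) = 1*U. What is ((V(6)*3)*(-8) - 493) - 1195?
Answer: -1832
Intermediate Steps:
V(U) = U
((V(6)*3)*(-8) - 493) - 1195 = ((6*3)*(-8) - 493) - 1195 = (18*(-8) - 493) - 1195 = (-144 - 493) - 1195 = -637 - 1195 = -1832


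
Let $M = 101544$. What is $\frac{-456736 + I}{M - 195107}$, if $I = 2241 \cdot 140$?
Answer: $\frac{142996}{93563} \approx 1.5283$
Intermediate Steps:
$I = 313740$
$\frac{-456736 + I}{M - 195107} = \frac{-456736 + 313740}{101544 - 195107} = - \frac{142996}{-93563} = \left(-142996\right) \left(- \frac{1}{93563}\right) = \frac{142996}{93563}$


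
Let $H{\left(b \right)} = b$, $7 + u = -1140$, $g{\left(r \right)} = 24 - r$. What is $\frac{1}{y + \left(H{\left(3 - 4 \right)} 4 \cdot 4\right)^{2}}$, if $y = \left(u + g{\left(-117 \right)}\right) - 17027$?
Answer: $- \frac{1}{17777} \approx -5.6252 \cdot 10^{-5}$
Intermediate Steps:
$u = -1147$ ($u = -7 - 1140 = -1147$)
$y = -18033$ ($y = \left(-1147 + \left(24 - -117\right)\right) - 17027 = \left(-1147 + \left(24 + 117\right)\right) - 17027 = \left(-1147 + 141\right) - 17027 = -1006 - 17027 = -18033$)
$\frac{1}{y + \left(H{\left(3 - 4 \right)} 4 \cdot 4\right)^{2}} = \frac{1}{-18033 + \left(\left(3 - 4\right) 4 \cdot 4\right)^{2}} = \frac{1}{-18033 + \left(\left(-1\right) 4 \cdot 4\right)^{2}} = \frac{1}{-18033 + \left(\left(-4\right) 4\right)^{2}} = \frac{1}{-18033 + \left(-16\right)^{2}} = \frac{1}{-18033 + 256} = \frac{1}{-17777} = - \frac{1}{17777}$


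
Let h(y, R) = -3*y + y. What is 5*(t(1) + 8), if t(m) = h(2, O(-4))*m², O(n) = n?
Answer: 20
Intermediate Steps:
h(y, R) = -2*y
t(m) = -4*m² (t(m) = (-2*2)*m² = -4*m²)
5*(t(1) + 8) = 5*(-4*1² + 8) = 5*(-4*1 + 8) = 5*(-4 + 8) = 5*4 = 20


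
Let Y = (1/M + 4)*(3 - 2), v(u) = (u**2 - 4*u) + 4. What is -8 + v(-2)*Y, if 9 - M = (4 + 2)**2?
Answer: 1496/27 ≈ 55.407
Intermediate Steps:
M = -27 (M = 9 - (4 + 2)**2 = 9 - 1*6**2 = 9 - 1*36 = 9 - 36 = -27)
v(u) = 4 + u**2 - 4*u
Y = 107/27 (Y = (1/(-27) + 4)*(3 - 2) = (-1/27 + 4)*1 = (107/27)*1 = 107/27 ≈ 3.9630)
-8 + v(-2)*Y = -8 + (4 + (-2)**2 - 4*(-2))*(107/27) = -8 + (4 + 4 + 8)*(107/27) = -8 + 16*(107/27) = -8 + 1712/27 = 1496/27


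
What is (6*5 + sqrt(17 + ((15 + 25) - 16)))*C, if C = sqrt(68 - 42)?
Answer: sqrt(26)*(30 + sqrt(41)) ≈ 185.62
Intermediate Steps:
C = sqrt(26) ≈ 5.0990
(6*5 + sqrt(17 + ((15 + 25) - 16)))*C = (6*5 + sqrt(17 + ((15 + 25) - 16)))*sqrt(26) = (30 + sqrt(17 + (40 - 16)))*sqrt(26) = (30 + sqrt(17 + 24))*sqrt(26) = (30 + sqrt(41))*sqrt(26) = sqrt(26)*(30 + sqrt(41))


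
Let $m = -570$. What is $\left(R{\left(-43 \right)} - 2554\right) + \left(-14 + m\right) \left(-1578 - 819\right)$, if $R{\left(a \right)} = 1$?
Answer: $1397295$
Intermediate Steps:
$\left(R{\left(-43 \right)} - 2554\right) + \left(-14 + m\right) \left(-1578 - 819\right) = \left(1 - 2554\right) + \left(-14 - 570\right) \left(-1578 - 819\right) = -2553 - -1399848 = -2553 + 1399848 = 1397295$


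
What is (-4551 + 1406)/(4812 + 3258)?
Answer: -629/1614 ≈ -0.38972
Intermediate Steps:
(-4551 + 1406)/(4812 + 3258) = -3145/8070 = -3145*1/8070 = -629/1614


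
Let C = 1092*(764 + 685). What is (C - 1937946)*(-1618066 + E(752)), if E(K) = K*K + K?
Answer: 374063604780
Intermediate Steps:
E(K) = K + K**2 (E(K) = K**2 + K = K + K**2)
C = 1582308 (C = 1092*1449 = 1582308)
(C - 1937946)*(-1618066 + E(752)) = (1582308 - 1937946)*(-1618066 + 752*(1 + 752)) = -355638*(-1618066 + 752*753) = -355638*(-1618066 + 566256) = -355638*(-1051810) = 374063604780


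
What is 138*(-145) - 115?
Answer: -20125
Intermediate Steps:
138*(-145) - 115 = -20010 - 115 = -20125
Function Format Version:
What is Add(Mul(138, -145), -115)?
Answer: -20125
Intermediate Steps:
Add(Mul(138, -145), -115) = Add(-20010, -115) = -20125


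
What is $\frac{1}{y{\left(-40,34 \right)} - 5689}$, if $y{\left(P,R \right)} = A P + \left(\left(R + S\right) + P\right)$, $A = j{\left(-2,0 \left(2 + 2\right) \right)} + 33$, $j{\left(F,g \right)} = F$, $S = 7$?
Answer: $- \frac{1}{6928} \approx -0.00014434$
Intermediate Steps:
$A = 31$ ($A = -2 + 33 = 31$)
$y{\left(P,R \right)} = 7 + R + 32 P$ ($y{\left(P,R \right)} = 31 P + \left(\left(R + 7\right) + P\right) = 31 P + \left(\left(7 + R\right) + P\right) = 31 P + \left(7 + P + R\right) = 7 + R + 32 P$)
$\frac{1}{y{\left(-40,34 \right)} - 5689} = \frac{1}{\left(7 + 34 + 32 \left(-40\right)\right) - 5689} = \frac{1}{\left(7 + 34 - 1280\right) - 5689} = \frac{1}{-1239 - 5689} = \frac{1}{-6928} = - \frac{1}{6928}$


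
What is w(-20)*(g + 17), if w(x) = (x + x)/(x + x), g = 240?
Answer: 257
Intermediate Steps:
w(x) = 1 (w(x) = (2*x)/((2*x)) = (2*x)*(1/(2*x)) = 1)
w(-20)*(g + 17) = 1*(240 + 17) = 1*257 = 257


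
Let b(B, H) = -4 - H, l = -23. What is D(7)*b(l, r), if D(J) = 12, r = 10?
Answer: -168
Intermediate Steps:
D(7)*b(l, r) = 12*(-4 - 1*10) = 12*(-4 - 10) = 12*(-14) = -168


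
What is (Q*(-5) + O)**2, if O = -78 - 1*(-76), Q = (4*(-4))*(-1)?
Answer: 6724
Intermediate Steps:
Q = 16 (Q = -16*(-1) = 16)
O = -2 (O = -78 + 76 = -2)
(Q*(-5) + O)**2 = (16*(-5) - 2)**2 = (-80 - 2)**2 = (-82)**2 = 6724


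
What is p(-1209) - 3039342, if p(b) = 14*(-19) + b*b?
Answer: -1577927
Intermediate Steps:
p(b) = -266 + b²
p(-1209) - 3039342 = (-266 + (-1209)²) - 3039342 = (-266 + 1461681) - 3039342 = 1461415 - 3039342 = -1577927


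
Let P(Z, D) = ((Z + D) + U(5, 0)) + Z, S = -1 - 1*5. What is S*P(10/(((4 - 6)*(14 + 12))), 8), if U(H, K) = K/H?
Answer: -594/13 ≈ -45.692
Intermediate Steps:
S = -6 (S = -1 - 5 = -6)
P(Z, D) = D + 2*Z (P(Z, D) = ((Z + D) + 0/5) + Z = ((D + Z) + 0*(1/5)) + Z = ((D + Z) + 0) + Z = (D + Z) + Z = D + 2*Z)
S*P(10/(((4 - 6)*(14 + 12))), 8) = -6*(8 + 2*(10/(((4 - 6)*(14 + 12))))) = -6*(8 + 2*(10/((-2*26)))) = -6*(8 + 2*(10/(-52))) = -6*(8 + 2*(10*(-1/52))) = -6*(8 + 2*(-5/26)) = -6*(8 - 5/13) = -6*99/13 = -594/13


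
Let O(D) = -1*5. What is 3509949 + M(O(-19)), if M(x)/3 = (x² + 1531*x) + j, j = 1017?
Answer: 3490110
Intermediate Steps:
O(D) = -5
M(x) = 3051 + 3*x² + 4593*x (M(x) = 3*((x² + 1531*x) + 1017) = 3*(1017 + x² + 1531*x) = 3051 + 3*x² + 4593*x)
3509949 + M(O(-19)) = 3509949 + (3051 + 3*(-5)² + 4593*(-5)) = 3509949 + (3051 + 3*25 - 22965) = 3509949 + (3051 + 75 - 22965) = 3509949 - 19839 = 3490110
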